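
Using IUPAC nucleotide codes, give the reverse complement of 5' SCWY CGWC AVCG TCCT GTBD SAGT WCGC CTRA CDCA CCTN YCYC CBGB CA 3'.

5'-TGVCVGGRGRNAGGTGHGTYAGGCGWACTSHVACAGGACGBTGWCGRWGS-3'

Standard pairs A↔T, G↔C; ambiguity codes pair R↔Y, W↔W, S↔S, B↔V, D↔H, N↔N. Complement (SGWRGCWGTBGCAGGACAVHSTCAWGCGGAYTGHGTGGANRGRGGVCVGT), then reverse for 5'→3'.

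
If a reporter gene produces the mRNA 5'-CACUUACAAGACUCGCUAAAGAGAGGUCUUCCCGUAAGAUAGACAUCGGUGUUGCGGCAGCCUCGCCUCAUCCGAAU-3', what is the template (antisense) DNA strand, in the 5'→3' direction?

5'-ATTCGGATGAGGCGAGGCTGCCGCAACACCGATGTCTATCTTACGGGAAGACCTCTCTTTAGCGAGTCTTGTAAGTG-3'

Replace U with T to get the coding DNA strand: CACTTACAAGACTCGCTAAAGAGAGGTCTTCCCGTAAGATAGACATCGGTGTTGCGGCAGCCTCGCCTCATCCGAAT. The template strand is its reverse complement (complement GTGAATGTTCTGAGCGATTTCTCTCCAGAAGGGCATTCTATCTGTAGCCACAACGCCGTCGGAGCGGAGTAGGCTTA, then reverse).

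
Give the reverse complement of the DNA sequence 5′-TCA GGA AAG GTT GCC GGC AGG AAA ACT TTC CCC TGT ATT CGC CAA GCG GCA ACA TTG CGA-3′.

5'-TCGCAATGTTGCCGCTTGGCGAATACAGGGGAAAGTTTTCCTGCCGGCAACCTTTCCTGA-3'

Complement each base (A↔T, G↔C): AGTCCTTTCCAACGGCCGTCCTTTTGAAAGGGGACATAAGCGGTTCGCCGTTGTAACGCT. Then reverse.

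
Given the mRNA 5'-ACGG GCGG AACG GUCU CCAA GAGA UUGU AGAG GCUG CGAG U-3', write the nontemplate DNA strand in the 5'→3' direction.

5'-ACGGGCGGAACGGTCTCCAAGAGATTGTAGAGGCTGCGAGT-3'

The coding DNA strand has the same 5'→3' sequence as the mRNA with U replaced by T.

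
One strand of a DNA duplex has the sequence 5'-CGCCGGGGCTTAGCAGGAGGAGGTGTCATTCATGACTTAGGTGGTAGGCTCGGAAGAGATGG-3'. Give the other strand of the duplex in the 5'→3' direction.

The complement of CGCCGGGGCTTAGCAGGAGGAGGTGTCATTCATGACTTAGGTGGTAGGCTCGGAAGAGATGG is GCGGCCCCGAATCGTCCTCCTCCACAGTAAGTACTGAATCCACCATCCGAGCCTTCTCTACC (A↔T, G↔C). DNA strands are antiparallel, so the complementary strand runs 3'→5'; reversing gives the 5'→3' form.

5'-CCATCTCTTCCGAGCCTACCACCTAAGTCATGAATGACACCTCCTCCTGCTAAGCCCCGGCG-3'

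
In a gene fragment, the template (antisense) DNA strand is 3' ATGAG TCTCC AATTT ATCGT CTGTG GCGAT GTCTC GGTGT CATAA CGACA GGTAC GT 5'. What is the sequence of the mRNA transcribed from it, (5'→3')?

Reading the template 3'→5' as shown, RNA polymerase pairs each base (A→U, T→A, G↔C) to build mRNA 5'→3' directly.

5'-UACUCAGAGGUUAAAUAGCAGACACCGCUACAGAGCCACAGUAUUGCUGUCCAUGCA-3'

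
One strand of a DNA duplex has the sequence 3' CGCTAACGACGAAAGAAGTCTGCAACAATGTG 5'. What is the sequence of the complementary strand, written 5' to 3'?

5'-GCGATTGCTGCTTTCTTCAGACGTTGTTACAC-3'

The strand is given 3'→5', so its complement runs 5'→3' in the same left-to-right order: pair each base A↔T, G↔C.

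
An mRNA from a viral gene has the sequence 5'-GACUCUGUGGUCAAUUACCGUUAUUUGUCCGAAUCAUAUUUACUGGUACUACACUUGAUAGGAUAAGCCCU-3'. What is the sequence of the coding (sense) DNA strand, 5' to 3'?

The coding DNA strand has the same 5'→3' sequence as the mRNA with U replaced by T.

5'-GACTCTGTGGTCAATTACCGTTATTTGTCCGAATCATATTTACTGGTACTACACTTGATAGGATAAGCCCT-3'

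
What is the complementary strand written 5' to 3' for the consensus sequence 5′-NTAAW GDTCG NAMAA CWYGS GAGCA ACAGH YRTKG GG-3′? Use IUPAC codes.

Standard pairs A↔T, G↔C; ambiguity codes pair R↔Y, M↔K, W↔W, S↔S, D↔H, N↔N. Complement (NATTWCHAGCNTKTTGWRCSCTCGTTGTCDRYAMCCC), then reverse for 5'→3'.

5'-CCCMAYRDCTGTTGCTCSCRWGTTKTNCGAHCWTTAN-3'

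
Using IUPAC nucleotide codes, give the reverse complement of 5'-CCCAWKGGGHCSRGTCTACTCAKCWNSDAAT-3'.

5'-ATTHSNWGMTGAGTAGACYSGDCCCMWTGGG-3'

Standard pairs A↔T, G↔C; ambiguity codes pair R↔Y, K↔M, W↔W, S↔S, D↔H, N↔N. Complement (GGGTWMCCCDGSYCAGATGAGTMGWNSHTTA), then reverse for 5'→3'.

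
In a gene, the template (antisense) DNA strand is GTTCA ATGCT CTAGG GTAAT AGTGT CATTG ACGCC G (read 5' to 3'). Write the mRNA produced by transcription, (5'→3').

5'-CGGCGUCAAUGACACUAUUACCCUAGAGCAUUGAAC-3'

The mRNA has the sequence of the coding strand (reverse complement of the template) with T→U. Reverse complement of GTTCAATGCTCTAGGGTAATAGTGTCATTGACGCCG is CGGCGTCAATGACACTATTACCCTAGAGCATTGAAC; then T→U.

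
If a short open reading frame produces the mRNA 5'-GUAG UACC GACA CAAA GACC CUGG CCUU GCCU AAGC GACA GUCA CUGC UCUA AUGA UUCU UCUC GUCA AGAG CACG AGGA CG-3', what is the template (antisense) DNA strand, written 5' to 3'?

Replace U with T to get the coding DNA strand: GTAGTACCGACACAAAGACCCTGGCCTTGCCTAAGCGACAGTCACTGCTCTAATGATTCTTCTCGTCAAGAGCACGAGGACG. The template strand is its reverse complement (complement CATCATGGCTGTGTTTCTGGGACCGGAACGGATTCGCTGTCAGTGACGAGATTACTAAGAAGAGCAGTTCTCGTGCTCCTGC, then reverse).

5'-CGTCCTCGTGCTCTTGACGAGAAGAATCATTAGAGCAGTGACTGTCGCTTAGGCAAGGCCAGGGTCTTTGTGTCGGTACTAC-3'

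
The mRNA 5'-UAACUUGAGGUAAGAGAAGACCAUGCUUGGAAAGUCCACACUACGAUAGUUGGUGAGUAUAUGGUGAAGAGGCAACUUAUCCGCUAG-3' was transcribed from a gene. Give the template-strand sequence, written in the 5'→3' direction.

5'-CTAGCGGATAAGTTGCCTCTTCACCATATACTCACCAACTATCGTAGTGTGGACTTTCCAAGCATGGTCTTCTCTTACCTCAAGTTA-3'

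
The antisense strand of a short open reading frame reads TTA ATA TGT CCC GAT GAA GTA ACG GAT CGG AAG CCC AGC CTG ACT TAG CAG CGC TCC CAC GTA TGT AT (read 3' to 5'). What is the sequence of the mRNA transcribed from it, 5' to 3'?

Reading the template 3'→5' as shown, RNA polymerase pairs each base (A→U, T→A, G↔C) to build mRNA 5'→3' directly.

5'-AAUUAUACAGGGCUACUUCAUUGCCUAGCCUUCGGGUCGGACUGAAUCGUCGCGAGGGUGCAUACAUA-3'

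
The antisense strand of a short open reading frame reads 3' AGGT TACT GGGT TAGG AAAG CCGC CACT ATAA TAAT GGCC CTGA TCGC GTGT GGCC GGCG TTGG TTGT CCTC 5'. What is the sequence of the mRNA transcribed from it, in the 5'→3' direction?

Reading the template 3'→5' as shown, RNA polymerase pairs each base (A→U, T→A, G↔C) to build mRNA 5'→3' directly.

5'-UCCAAUGACCCAAUCCUUUCGGCGGUGAUAUUAUUACCGGGACUAGCGCACACCGGCCGCAACCAACAGGAG-3'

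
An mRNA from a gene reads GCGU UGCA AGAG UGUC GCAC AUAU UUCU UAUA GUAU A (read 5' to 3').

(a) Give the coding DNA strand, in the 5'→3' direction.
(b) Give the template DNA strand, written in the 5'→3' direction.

(a) 5'-GCGTTGCAAGAGTGTCGCACATATTTCTTATAGTATA-3'
(b) 5′-TATACTATAAGAAATATGTGCGACACTCTTGCAACGC-3′

(a) The coding strand matches the mRNA with U→T.
(b) The template strand is the reverse complement of the coding strand.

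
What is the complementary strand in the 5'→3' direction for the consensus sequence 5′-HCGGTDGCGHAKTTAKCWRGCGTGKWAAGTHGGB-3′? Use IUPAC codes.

Standard pairs A↔T, G↔C; ambiguity codes pair R↔Y, K↔M, W↔W, B↔V, D↔H. Complement (DGCCAHCGCDTMAATMGWYCGCACMWTTCADCCV), then reverse for 5'→3'.

5'-VCCDACTTWMCACGCYWGMTAAMTDCGCHACCGD-3'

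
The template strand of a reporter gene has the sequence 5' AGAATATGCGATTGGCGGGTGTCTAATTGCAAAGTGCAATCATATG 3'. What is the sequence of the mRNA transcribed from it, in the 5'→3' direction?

RNA polymerase reads the template 3'→5' and synthesizes mRNA 5'→3' by base-pairing (A→U, T→A, G↔C). The complement of the template is TCTTATACGCTAACCGCCCACAGATTAACGTTTCACGTTAGTATAC; antiparallel, so 5'→3' the coding strand is CATATGATTGCACTTTGCAATTAGACACCCGCCAATCGCATATTCT. Replace T with U for the mRNA.

5'-CAUAUGAUUGCACUUUGCAAUUAGACACCCGCCAAUCGCAUAUUCU-3'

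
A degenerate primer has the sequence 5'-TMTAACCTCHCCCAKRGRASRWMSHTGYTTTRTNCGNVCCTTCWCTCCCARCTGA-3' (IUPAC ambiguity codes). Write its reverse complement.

5'-TCAGYTGGGAGWGAAGGBNCGNAYAAARCADSKWYSTYCYMTGGGDGAGGTTAKA-3'

Standard pairs A↔T, G↔C; ambiguity codes pair R↔Y, M↔K, W↔W, S↔S, H↔D, V↔B, N↔N. Complement (AKATTGGAGDGGGTMYCYTSYWKSDACRAAAYANGCNBGGAAGWGAGGGTYGACT), then reverse for 5'→3'.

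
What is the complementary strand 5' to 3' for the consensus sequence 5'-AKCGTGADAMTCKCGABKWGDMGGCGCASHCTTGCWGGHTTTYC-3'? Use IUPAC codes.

5'-GRAAADCCWGCAAGDSTGCGCCKHCWMVTCGMGAKTHTCACGMT-3'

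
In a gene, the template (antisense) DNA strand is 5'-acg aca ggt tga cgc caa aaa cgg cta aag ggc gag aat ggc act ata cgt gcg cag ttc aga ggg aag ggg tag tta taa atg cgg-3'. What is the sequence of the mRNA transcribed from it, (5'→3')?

5'-CCGCAUUUAUAACUACCCCUUCCCUCUGAACUGCGCACGUAUAGUGCCAUUCUCGCCCUUUAGCCGUUUUUGGCGUCAACCUGUCGU-3'

RNA polymerase reads the template 3'→5' and synthesizes mRNA 5'→3' by base-pairing (A→U, T→A, G↔C). The complement of the template is TGCTGTCCAACTGCGGTTTTTGCCGATTTCCCGCTCTTACCGTGATATGCACGCGTCAAGTCTCCCTTCCCCATCAATATTTACGCC; antiparallel, so 5'→3' the coding strand is CCGCATTTATAACTACCCCTTCCCTCTGAACTGCGCACGTATAGTGCCATTCTCGCCCTTTAGCCGTTTTTGGCGTCAACCTGTCGT. Replace T with U for the mRNA.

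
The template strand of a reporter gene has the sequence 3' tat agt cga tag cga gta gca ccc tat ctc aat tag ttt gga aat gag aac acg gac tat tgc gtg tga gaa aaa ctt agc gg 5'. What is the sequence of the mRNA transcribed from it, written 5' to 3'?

Reading the template 3'→5' as shown, RNA polymerase pairs each base (A→U, T→A, G↔C) to build mRNA 5'→3' directly.

5'-AUAUCAGCUAUCGCUCAUCGUGGGAUAGAGUUAAUCAAACCUUUACUCUUGUGCCUGAUAACGCACACUCUUUUUGAAUCGCC-3'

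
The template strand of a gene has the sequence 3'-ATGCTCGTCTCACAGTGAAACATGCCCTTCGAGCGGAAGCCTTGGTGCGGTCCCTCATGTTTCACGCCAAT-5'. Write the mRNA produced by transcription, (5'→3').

Reading the template 3'→5' as shown, RNA polymerase pairs each base (A→U, T→A, G↔C) to build mRNA 5'→3' directly.

5'-UACGAGCAGAGUGUCACUUUGUACGGGAAGCUCGCCUUCGGAACCACGCCAGGGAGUACAAAGUGCGGUUA-3'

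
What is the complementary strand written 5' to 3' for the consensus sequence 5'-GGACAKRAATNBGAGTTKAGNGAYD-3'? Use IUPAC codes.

Standard pairs A↔T, G↔C; ambiguity codes pair R↔Y, K↔M, B↔V, D↔H, N↔N. Complement (CCTGTMYTTANVCTCAAMTCNCTRH), then reverse for 5'→3'.

5'-HRTCNCTMAACTCVNATTYMTGTCC-3'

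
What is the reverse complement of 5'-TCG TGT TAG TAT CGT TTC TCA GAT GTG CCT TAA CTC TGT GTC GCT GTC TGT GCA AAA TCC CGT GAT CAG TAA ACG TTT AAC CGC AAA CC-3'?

Reading the sequence 3'→5' and pairing each base (A↔T, G↔C) gives the reverse complement directly.

5'-GGTTTGCGGTTAAACGTTTACTGATCACGGGATTTTGCACAGACAGCGACACAGAGTTAAGGCACATCTGAGAAACGATACTAACACGA-3'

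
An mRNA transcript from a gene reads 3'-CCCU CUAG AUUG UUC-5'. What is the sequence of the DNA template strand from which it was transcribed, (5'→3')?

5'-GGGAGATCTAACAAG-3'

Written 5'→3' the mRNA is CUUGUUAGAUCUCCC, so the coding DNA strand is CTTGTTAGATCTCCC. The template is its reverse complement.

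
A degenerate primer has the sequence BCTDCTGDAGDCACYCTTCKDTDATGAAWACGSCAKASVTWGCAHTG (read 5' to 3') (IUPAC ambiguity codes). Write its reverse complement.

5′-CADTGCWABSTMTGSCGTWTTCATHAHMGAAGRGTGHCTHCAGHAGV-3′

Standard pairs A↔T, G↔C; ambiguity codes pair Y↔R, K↔M, W↔W, S↔S, B↔V, D↔H. Complement (VGAHGACHTCHGTGRGAAGMHAHTACTTWTGCSGTMTSBAWCGTDAC), then reverse for 5'→3'.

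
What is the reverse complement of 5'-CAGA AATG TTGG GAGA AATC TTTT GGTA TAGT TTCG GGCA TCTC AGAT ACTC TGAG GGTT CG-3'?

5'-CGAACCCTCAGAGTATCTGAGATGCCCGAAACTATACCAAAAGATTTCTCCCAACATTTCTG-3'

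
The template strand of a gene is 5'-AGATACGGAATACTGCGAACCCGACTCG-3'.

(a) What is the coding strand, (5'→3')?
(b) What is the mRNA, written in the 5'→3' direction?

(a) 5′-CGAGTCGGGTTCGCAGTATTCCGTATCT-3′
(b) 5'-CGAGUCGGGUUCGCAGUAUUCCGUAUCU-3'

(a) The coding strand is the reverse complement of the template: complement TCTATGCCTTATGACGCTTGGGCTGAGC, then reverse.
(b) mRNA has the coding-strand sequence with T→U.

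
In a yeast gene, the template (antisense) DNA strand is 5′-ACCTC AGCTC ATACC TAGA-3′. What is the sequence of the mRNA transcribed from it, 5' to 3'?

The mRNA has the sequence of the coding strand (reverse complement of the template) with T→U. Reverse complement of ACCTCAGCTCATACCTAGA is TCTAGGTATGAGCTGAGGT; then T→U.

5'-UCUAGGUAUGAGCUGAGGU-3'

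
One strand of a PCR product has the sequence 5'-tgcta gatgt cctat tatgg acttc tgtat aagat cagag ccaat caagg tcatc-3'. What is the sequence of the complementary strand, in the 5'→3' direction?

5'-GATGACCTTGATTGGCTCTGATCTTATACAGAAGTCCATAATAGGACATCTAGCA-3'

The complement of TGCTAGATGTCCTATTATGGACTTCTGTATAAGATCAGAGCCAATCAAGGTCATC is ACGATCTACAGGATAATACCTGAAGACATATTCTAGTCTCGGTTAGTTCCAGTAG (A↔T, G↔C). DNA strands are antiparallel, so the complementary strand runs 3'→5'; reversing gives the 5'→3' form.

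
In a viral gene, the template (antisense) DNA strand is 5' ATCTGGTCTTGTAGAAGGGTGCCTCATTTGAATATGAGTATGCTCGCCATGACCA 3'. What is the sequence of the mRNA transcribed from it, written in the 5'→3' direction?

5'-UGGUCAUGGCGAGCAUACUCAUAUUCAAAUGAGGCACCCUUCUACAAGACCAGAU-3'

RNA polymerase reads the template 3'→5' and synthesizes mRNA 5'→3' by base-pairing (A→U, T→A, G↔C). The complement of the template is TAGACCAGAACATCTTCCCACGGAGTAAACTTATACTCATACGAGCGGTACTGGT; antiparallel, so 5'→3' the coding strand is TGGTCATGGCGAGCATACTCATATTCAAATGAGGCACCCTTCTACAAGACCAGAT. Replace T with U for the mRNA.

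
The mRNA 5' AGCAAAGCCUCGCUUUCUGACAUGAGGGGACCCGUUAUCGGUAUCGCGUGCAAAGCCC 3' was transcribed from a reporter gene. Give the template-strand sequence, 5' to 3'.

Replace U with T to get the coding DNA strand: AGCAAAGCCTCGCTTTCTGACATGAGGGGACCCGTTATCGGTATCGCGTGCAAAGCCC. The template strand is its reverse complement (complement TCGTTTCGGAGCGAAAGACTGTACTCCCCTGGGCAATAGCCATAGCGCACGTTTCGGG, then reverse).

5'-GGGCTTTGCACGCGATACCGATAACGGGTCCCCTCATGTCAGAAAGCGAGGCTTTGCT-3'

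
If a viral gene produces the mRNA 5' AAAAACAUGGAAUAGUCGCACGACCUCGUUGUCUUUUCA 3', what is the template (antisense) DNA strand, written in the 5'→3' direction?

5'-TGAAAAGACAACGAGGTCGTGCGACTATTCCATGTTTTT-3'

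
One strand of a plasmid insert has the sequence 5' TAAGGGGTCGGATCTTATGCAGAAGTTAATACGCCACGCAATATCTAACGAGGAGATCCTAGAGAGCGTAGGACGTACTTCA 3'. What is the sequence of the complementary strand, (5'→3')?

5'-TGAAGTACGTCCTACGCTCTCTAGGATCTCCTCGTTAGATATTGCGTGGCGTATTAACTTCTGCATAAGATCCGACCCCTTA-3'

Pairing A↔T and G↔C gives ATTCCCCAGCCTAGAATACGTCTTCAATTATGCGGTGCGTTATAGATTGCTCCTCTAGGATCTCTCGCATCCTGCATGAAGT, running 3'→5'. Reverse for the 5'→3' convention.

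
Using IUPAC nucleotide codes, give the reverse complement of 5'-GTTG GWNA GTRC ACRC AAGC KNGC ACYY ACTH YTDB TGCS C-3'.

Standard pairs A↔T, G↔C; ambiguity codes pair R↔Y, K↔M, W↔W, S↔S, B↔V, D↔H, N↔N. Complement (CAACCWNTCAYGTGYGTTCGMNCGTGRRTGADRAHVACGSG), then reverse for 5'→3'.

5'-GSGCAVHARDAGTRRGTGCNMGCTTGYGTGYACTNWCCAAC-3'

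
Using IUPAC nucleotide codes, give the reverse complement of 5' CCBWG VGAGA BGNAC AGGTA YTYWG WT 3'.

Standard pairs A↔T, G↔C; ambiguity codes pair Y↔R, W↔W, B↔V, N↔N. Complement (GGVWCBCTCTVCNTGTCCATRARWCWA), then reverse for 5'→3'.

5'-AWCWRARTACCTGTNCVTCTCBCWVGG-3'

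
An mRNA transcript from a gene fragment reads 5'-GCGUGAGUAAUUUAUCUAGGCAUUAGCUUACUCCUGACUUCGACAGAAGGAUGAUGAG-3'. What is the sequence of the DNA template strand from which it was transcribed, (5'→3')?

Replace U with T to get the coding DNA strand: GCGTGAGTAATTTATCTAGGCATTAGCTTACTCCTGACTTCGACAGAAGGATGATGAG. The template strand is its reverse complement (complement CGCACTCATTAAATAGATCCGTAATCGAATGAGGACTGAAGCTGTCTTCCTACTACTC, then reverse).

5'-CTCATCATCCTTCTGTCGAAGTCAGGAGTAAGCTAATGCCTAGATAAATTACTCACGC-3'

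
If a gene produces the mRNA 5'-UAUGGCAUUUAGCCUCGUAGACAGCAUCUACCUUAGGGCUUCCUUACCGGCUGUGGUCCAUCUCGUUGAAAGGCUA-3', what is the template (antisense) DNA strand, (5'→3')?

Replace U with T to get the coding DNA strand: TATGGCATTTAGCCTCGTAGACAGCATCTACCTTAGGGCTTCCTTACCGGCTGTGGTCCATCTCGTTGAAAGGCTA. The template strand is its reverse complement (complement ATACCGTAAATCGGAGCATCTGTCGTAGATGGAATCCCGAAGGAATGGCCGACACCAGGTAGAGCAACTTTCCGAT, then reverse).

5'-TAGCCTTTCAACGAGATGGACCACAGCCGGTAAGGAAGCCCTAAGGTAGATGCTGTCTACGAGGCTAAATGCCATA-3'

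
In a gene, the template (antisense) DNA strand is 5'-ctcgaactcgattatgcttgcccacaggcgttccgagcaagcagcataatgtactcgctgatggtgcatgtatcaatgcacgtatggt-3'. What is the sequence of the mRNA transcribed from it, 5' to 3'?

The mRNA has the sequence of the coding strand (reverse complement of the template) with T→U. Reverse complement of CTCGAACTCGATTATGCTTGCCCACAGGCGTTCCGAGCAAGCAGCATAATGTACTCGCTGATGGTGCATGTATCAATGCACGTATGGT is ACCATACGTGCATTGATACATGCACCATCAGCGAGTACATTATGCTGCTTGCTCGGAACGCCTGTGGGCAAGCATAATCGAGTTCGAG; then T→U.

5'-ACCAUACGUGCAUUGAUACAUGCACCAUCAGCGAGUACAUUAUGCUGCUUGCUCGGAACGCCUGUGGGCAAGCAUAAUCGAGUUCGAG-3'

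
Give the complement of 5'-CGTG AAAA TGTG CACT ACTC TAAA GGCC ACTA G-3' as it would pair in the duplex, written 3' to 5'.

3'-GCACTTTTACACGTGATGAGATTTCCGGTGATC-5'

Base-pairing A↔T, G↔C gives the complement. The complementary strand is antiparallel, so paired with a 5'→3' strand it runs 3'→5'.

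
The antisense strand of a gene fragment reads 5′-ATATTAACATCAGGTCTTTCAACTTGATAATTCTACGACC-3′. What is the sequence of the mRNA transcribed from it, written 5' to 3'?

RNA polymerase reads the template 3'→5' and synthesizes mRNA 5'→3' by base-pairing (A→U, T→A, G↔C). The complement of the template is TATAATTGTAGTCCAGAAAGTTGAACTATTAAGATGCTGG; antiparallel, so 5'→3' the coding strand is GGTCGTAGAATTATCAAGTTGAAAGACCTGATGTTAATAT. Replace T with U for the mRNA.

5'-GGUCGUAGAAUUAUCAAGUUGAAAGACCUGAUGUUAAUAU-3'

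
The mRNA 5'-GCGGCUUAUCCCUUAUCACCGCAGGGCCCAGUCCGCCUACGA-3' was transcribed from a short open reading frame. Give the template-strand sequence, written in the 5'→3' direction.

Replace U with T to get the coding DNA strand: GCGGCTTATCCCTTATCACCGCAGGGCCCAGTCCGCCTACGA. The template strand is its reverse complement (complement CGCCGAATAGGGAATAGTGGCGTCCCGGGTCAGGCGGATGCT, then reverse).

5'-TCGTAGGCGGACTGGGCCCTGCGGTGATAAGGGATAAGCCGC-3'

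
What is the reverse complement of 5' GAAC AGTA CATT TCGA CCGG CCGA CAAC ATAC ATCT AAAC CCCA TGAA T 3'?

5'-ATTCATGGGGTTTAGATGTATGTTGTCGGCCGGTCGAAATGTACTGTTC-3'

Reading the sequence 3'→5' and pairing each base (A↔T, G↔C) gives the reverse complement directly.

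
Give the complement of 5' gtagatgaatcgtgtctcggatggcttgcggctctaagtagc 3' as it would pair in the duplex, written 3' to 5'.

Base-pairing A↔T, G↔C gives the complement. The complementary strand is antiparallel, so paired with a 5'→3' strand it runs 3'→5'.

3'-CATCTACTTAGCACAGAGCCTACCGAACGCCGAGATTCATCG-5'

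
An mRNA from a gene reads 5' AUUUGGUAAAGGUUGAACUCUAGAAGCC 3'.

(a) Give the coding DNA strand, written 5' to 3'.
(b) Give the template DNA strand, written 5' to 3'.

(a) The coding strand matches the mRNA with U→T.
(b) The template strand is the reverse complement of the coding strand.

(a) 5'-ATTTGGTAAAGGTTGAACTCTAGAAGCC-3'
(b) 5'-GGCTTCTAGAGTTCAACCTTTACCAAAT-3'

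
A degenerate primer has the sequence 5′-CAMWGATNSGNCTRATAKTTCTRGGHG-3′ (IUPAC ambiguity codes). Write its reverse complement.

5'-CDCCYAGAAMTATYAGNCSNATCWKTG-3'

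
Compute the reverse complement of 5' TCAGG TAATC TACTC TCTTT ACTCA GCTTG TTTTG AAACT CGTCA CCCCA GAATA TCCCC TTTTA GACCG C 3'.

Reading the sequence 3'→5' and pairing each base (A↔T, G↔C) gives the reverse complement directly.

5'-GCGGTCTAAAAGGGGATATTCTGGGGTGACGAGTTTCAAAACAAGCTGAGTAAAGAGAGTAGATTACCTGA-3'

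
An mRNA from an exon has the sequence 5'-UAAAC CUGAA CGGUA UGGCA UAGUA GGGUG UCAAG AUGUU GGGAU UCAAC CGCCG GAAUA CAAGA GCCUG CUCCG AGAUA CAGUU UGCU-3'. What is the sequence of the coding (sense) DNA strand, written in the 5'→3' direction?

5'-TAAACCTGAACGGTATGGCATAGTAGGGTGTCAAGATGTTGGGATTCAACCGCCGGAATACAAGAGCCTGCTCCGAGATACAGTTTGCT-3'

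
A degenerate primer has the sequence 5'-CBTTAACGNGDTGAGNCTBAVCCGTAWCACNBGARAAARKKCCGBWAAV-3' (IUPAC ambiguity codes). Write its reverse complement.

Standard pairs A↔T, G↔C; ambiguity codes pair R↔Y, K↔M, W↔W, B↔V, D↔H, N↔N. Complement (GVAATTGCNCHACTCNGAVTBGGCATWGTGNVCTYTTTYMMGGCVWTTB), then reverse for 5'→3'.

5'-BTTWVCGGMMYTTTYTCVNGTGWTACGGBTVAGNCTCAHCNCGTTAAVG-3'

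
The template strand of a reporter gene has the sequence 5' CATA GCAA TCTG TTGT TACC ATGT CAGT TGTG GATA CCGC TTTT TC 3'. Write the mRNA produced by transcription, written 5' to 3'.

5'-GAAAAAGCGGUAUCCACAACUGACAUGGUAACAACAGAUUGCUAUG-3'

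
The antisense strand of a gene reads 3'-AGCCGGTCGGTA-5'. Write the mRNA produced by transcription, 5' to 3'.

Reading the template 3'→5' as shown, RNA polymerase pairs each base (A→U, T→A, G↔C) to build mRNA 5'→3' directly.

5′-UCGGCCAGCCAU-3′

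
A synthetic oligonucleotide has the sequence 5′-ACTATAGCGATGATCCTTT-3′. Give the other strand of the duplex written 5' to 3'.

5′-AAAGGATCATCGCTATAGT-3′

The complement of ACTATAGCGATGATCCTTT is TGATATCGCTACTAGGAAA (A↔T, G↔C). DNA strands are antiparallel, so the complementary strand runs 3'→5'; reversing gives the 5'→3' form.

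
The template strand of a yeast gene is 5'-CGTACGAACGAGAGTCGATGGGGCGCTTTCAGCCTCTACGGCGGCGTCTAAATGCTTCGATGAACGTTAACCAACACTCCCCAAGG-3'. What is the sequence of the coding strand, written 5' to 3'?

5'-CCTTGGGGAGTGTTGGTTAACGTTCATCGAAGCATTTAGACGCCGCCGTAGAGGCTGAAAGCGCCCCATCGACTCTCGTTCGTACG-3'

The coding strand is complementary and antiparallel to the template: take the complement (A↔T, G↔C) and reverse.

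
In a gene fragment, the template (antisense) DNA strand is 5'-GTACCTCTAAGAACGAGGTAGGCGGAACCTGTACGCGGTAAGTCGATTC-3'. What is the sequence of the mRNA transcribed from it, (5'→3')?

5′-GAAUCGACUUACCGCGUACAGGUUCCGCCUACCUCGUUCUUAGAGGUAC-3′

RNA polymerase reads the template 3'→5' and synthesizes mRNA 5'→3' by base-pairing (A→U, T→A, G↔C). The complement of the template is CATGGAGATTCTTGCTCCATCCGCCTTGGACATGCGCCATTCAGCTAAG; antiparallel, so 5'→3' the coding strand is GAATCGACTTACCGCGTACAGGTTCCGCCTACCTCGTTCTTAGAGGTAC. Replace T with U for the mRNA.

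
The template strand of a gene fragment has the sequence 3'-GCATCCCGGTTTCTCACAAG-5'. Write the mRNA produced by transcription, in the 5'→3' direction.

5'-CGUAGGGCCAAAGAGUGUUC-3'

Reading the template 3'→5' as shown, RNA polymerase pairs each base (A→U, T→A, G↔C) to build mRNA 5'→3' directly.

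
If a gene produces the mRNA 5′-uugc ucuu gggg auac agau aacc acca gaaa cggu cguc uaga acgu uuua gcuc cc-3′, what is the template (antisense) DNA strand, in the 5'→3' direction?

Replace U with T to get the coding DNA strand: TTGCTCTTGGGGATACAGATAACCACCAGAAACGGTCGTCTAGAACGTTTTAGCTCCC. The template strand is its reverse complement (complement AACGAGAACCCCTATGTCTATTGGTGGTCTTTGCCAGCAGATCTTGCAAAATCGAGGG, then reverse).

5'-GGGAGCTAAAACGTTCTAGACGACCGTTTCTGGTGGTTATCTGTATCCCCAAGAGCAA-3'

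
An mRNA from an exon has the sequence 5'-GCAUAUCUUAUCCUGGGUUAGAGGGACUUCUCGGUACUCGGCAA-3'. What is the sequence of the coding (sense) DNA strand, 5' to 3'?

5'-GCATATCTTATCCTGGGTTAGAGGGACTTCTCGGTACTCGGCAA-3'

The coding DNA strand has the same 5'→3' sequence as the mRNA with U replaced by T.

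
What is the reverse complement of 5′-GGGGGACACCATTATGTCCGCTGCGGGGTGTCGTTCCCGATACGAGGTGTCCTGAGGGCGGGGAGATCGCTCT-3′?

Complement each base (A↔T, G↔C): CCCCCTGTGGTAATACAGGCGACGCCCCACAGCAAGGGCTATGCTCCACAGGACTCCCGCCCCTCTAGCGAGA. Then reverse.

5′-AGAGCGATCTCCCCGCCCTCAGGACACCTCGTATCGGGAACGACACCCCGCAGCGGACATAATGGTGTCCCCC-3′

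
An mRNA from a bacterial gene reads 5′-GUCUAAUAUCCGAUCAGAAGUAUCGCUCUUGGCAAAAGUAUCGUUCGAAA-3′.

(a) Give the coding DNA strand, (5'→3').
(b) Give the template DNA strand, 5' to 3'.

(a) 5'-GTCTAATATCCGATCAGAAGTATCGCTCTTGGCAAAAGTATCGTTCGAAA-3'
(b) 5'-TTTCGAACGATACTTTTGCCAAGAGCGATACTTCTGATCGGATATTAGAC-3'

(a) The coding strand matches the mRNA with U→T.
(b) The template strand is the reverse complement of the coding strand.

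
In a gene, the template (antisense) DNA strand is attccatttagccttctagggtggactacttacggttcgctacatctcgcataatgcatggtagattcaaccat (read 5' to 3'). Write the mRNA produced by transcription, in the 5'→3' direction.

5'-AUGGUUGAAUCUACCAUGCAUUAUGCGAGAUGUAGCGAACCGUAAGUAGUCCACCCUAGAAGGCUAAAUGGAAU-3'

RNA polymerase reads the template 3'→5' and synthesizes mRNA 5'→3' by base-pairing (A→U, T→A, G↔C). The complement of the template is TAAGGTAAATCGGAAGATCCCACCTGATGAATGCCAAGCGATGTAGAGCGTATTACGTACCATCTAAGTTGGTA; antiparallel, so 5'→3' the coding strand is ATGGTTGAATCTACCATGCATTATGCGAGATGTAGCGAACCGTAAGTAGTCCACCCTAGAAGGCTAAATGGAAT. Replace T with U for the mRNA.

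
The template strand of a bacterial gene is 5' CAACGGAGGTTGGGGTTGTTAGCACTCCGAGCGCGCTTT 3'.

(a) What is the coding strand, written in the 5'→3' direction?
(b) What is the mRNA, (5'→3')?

(a) The coding strand is the reverse complement of the template: complement GTTGCCTCCAACCCCAACAATCGTGAGGCTCGCGCGAAA, then reverse.
(b) mRNA has the coding-strand sequence with T→U.

(a) 5'-AAAGCGCGCTCGGAGTGCTAACAACCCCAACCTCCGTTG-3'
(b) 5'-AAAGCGCGCUCGGAGUGCUAACAACCCCAACCUCCGUUG-3'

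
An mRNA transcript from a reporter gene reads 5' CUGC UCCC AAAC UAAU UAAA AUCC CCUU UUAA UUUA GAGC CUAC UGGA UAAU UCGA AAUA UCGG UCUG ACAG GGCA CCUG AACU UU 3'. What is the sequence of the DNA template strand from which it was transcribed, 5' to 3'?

5'-AAAGTTCAGGTGCCCTGTCAGACCGATATTTCGAATTATCCAGTAGGCTCTAAATTAAAAGGGGATTTTAATTAGTTTGGGAGCAG-3'

Replace U with T to get the coding DNA strand: CTGCTCCCAAACTAATTAAAATCCCCTTTTAATTTAGAGCCTACTGGATAATTCGAAATATCGGTCTGACAGGGCACCTGAACTTT. The template strand is its reverse complement (complement GACGAGGGTTTGATTAATTTTAGGGGAAAATTAAATCTCGGATGACCTATTAAGCTTTATAGCCAGACTGTCCCGTGGACTTGAAA, then reverse).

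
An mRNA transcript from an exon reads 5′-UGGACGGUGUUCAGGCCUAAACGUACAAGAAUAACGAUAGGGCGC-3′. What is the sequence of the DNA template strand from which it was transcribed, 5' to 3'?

Replace U with T to get the coding DNA strand: TGGACGGTGTTCAGGCCTAAACGTACAAGAATAACGATAGGGCGC. The template strand is its reverse complement (complement ACCTGCCACAAGTCCGGATTTGCATGTTCTTATTGCTATCCCGCG, then reverse).

5′-GCGCCCTATCGTTATTCTTGTACGTTTAGGCCTGAACACCGTCCA-3′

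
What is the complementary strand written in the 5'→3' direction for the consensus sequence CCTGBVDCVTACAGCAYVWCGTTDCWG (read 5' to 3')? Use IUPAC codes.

Standard pairs A↔T, G↔C; ambiguity codes pair Y↔R, W↔W, B↔V, D↔H. Complement (GGACVBHGBATGTCGTRBWGCAAHGWC), then reverse for 5'→3'.

5′-CWGHAACGWBRTGCTGTABGHBVCAGG-3′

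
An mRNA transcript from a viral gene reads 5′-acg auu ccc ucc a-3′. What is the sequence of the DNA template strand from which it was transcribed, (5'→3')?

5'-TGGAGGGAATCGT-3'

Replace U with T to get the coding DNA strand: ACGATTCCCTCCA. The template strand is its reverse complement (complement TGCTAAGGGAGGT, then reverse).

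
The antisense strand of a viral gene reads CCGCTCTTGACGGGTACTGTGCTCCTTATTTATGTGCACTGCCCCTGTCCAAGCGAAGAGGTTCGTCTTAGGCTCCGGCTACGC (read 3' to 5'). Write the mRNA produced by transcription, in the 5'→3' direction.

5′-GGCGAGAACUGCCCAUGACACGAGGAAUAAAUACACGUGACGGGGACAGGUUCGCUUCUCCAAGCAGAAUCCGAGGCCGAUGCG-3′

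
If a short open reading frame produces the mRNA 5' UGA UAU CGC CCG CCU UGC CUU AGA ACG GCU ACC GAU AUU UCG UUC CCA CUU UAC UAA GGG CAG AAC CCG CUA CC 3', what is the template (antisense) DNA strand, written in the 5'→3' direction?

5′-GGTAGCGGGTTCTGCCCTTAGTAAAGTGGGAACGAAATATCGGTAGCCGTTCTAAGGCAAGGCGGGCGATATCA-3′

Replace U with T to get the coding DNA strand: TGATATCGCCCGCCTTGCCTTAGAACGGCTACCGATATTTCGTTCCCACTTTACTAAGGGCAGAACCCGCTACC. The template strand is its reverse complement (complement ACTATAGCGGGCGGAACGGAATCTTGCCGATGGCTATAAAGCAAGGGTGAAATGATTCCCGTCTTGGGCGATGG, then reverse).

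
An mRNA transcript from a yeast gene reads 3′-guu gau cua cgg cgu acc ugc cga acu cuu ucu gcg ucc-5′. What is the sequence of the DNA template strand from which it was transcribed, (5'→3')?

Written 5'→3' the mRNA is CCUGCGUCUUUCUCAAGCCGUCCAUGCGGCAUCUAGUUG, so the coding DNA strand is CCTGCGTCTTTCTCAAGCCGTCCATGCGGCATCTAGTTG. The template is its reverse complement.

5'-CAACTAGATGCCGCATGGACGGCTTGAGAAAGACGCAGG-3'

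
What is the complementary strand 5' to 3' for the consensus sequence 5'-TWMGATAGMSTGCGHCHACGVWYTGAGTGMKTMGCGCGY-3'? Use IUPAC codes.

5'-RCGCGCKAMKCACTCARWBCGTDGDCGCASKCTATCKWA-3'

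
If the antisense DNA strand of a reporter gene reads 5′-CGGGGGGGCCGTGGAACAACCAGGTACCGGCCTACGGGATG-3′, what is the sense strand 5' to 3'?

The coding strand is complementary and antiparallel to the template: take the complement (A↔T, G↔C) and reverse.

5'-CATCCCGTAGGCCGGTACCTGGTTGTTCCACGGCCCCCCCG-3'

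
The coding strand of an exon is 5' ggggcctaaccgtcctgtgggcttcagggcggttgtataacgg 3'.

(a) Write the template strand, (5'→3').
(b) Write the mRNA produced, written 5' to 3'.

(a) 5'-CCGTTATACAACCGCCCTGAAGCCCACAGGACGGTTAGGCCCC-3'
(b) 5'-GGGGCCUAACCGUCCUGUGGGCUUCAGGGCGGUUGUAUAACGG-3'

(a) The template strand is the reverse complement of the coding strand: complement CCCCGGATTGGCAGGACACCCGAAGTCCCGCCAACATATTGCC, then reverse.
(b) mRNA matches the coding strand with T→U.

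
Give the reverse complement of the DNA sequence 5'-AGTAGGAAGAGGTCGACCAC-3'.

Complement each base (A↔T, G↔C): TCATCCTTCTCCAGCTGGTG. Then reverse.

5′-GTGGTCGACCTCTTCCTACT-3′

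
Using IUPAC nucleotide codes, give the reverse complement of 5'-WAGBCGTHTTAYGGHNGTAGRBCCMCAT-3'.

5'-ATGKGGVYCTACNDCCRTAADACGVCTW-3'

Standard pairs A↔T, G↔C; ambiguity codes pair R↔Y, M↔K, W↔W, B↔V, H↔D, N↔N. Complement (WTCVGCADAATRCCDNCATCYVGGKGTA), then reverse for 5'→3'.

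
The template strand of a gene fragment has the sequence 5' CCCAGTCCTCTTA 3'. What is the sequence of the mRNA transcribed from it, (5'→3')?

5'-UAAGAGGACUGGG-3'

The mRNA has the sequence of the coding strand (reverse complement of the template) with T→U. Reverse complement of CCCAGTCCTCTTA is TAAGAGGACTGGG; then T→U.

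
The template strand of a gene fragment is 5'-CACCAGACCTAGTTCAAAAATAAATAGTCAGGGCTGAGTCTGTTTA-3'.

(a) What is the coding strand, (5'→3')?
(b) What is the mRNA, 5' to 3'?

(a) The coding strand is the reverse complement of the template: complement GTGGTCTGGATCAAGTTTTTATTTATCAGTCCCGACTCAGACAAAT, then reverse.
(b) mRNA has the coding-strand sequence with T→U.

(a) 5'-TAAACAGACTCAGCCCTGACTATTTATTTTTGAACTAGGTCTGGTG-3'
(b) 5′-UAAACAGACUCAGCCCUGACUAUUUAUUUUUGAACUAGGUCUGGUG-3′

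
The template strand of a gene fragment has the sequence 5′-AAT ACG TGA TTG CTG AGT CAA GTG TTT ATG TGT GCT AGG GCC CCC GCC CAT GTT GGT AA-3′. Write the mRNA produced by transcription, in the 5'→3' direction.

5′-UUACCAACAUGGGCGGGGGCCCUAGCACACAUAAACACUUGACUCAGCAAUCACGUAUU-3′

RNA polymerase reads the template 3'→5' and synthesizes mRNA 5'→3' by base-pairing (A→U, T→A, G↔C). The complement of the template is TTATGCACTAACGACTCAGTTCACAAATACACACGATCCCGGGGGCGGGTACAACCATT; antiparallel, so 5'→3' the coding strand is TTACCAACATGGGCGGGGGCCCTAGCACACATAAACACTTGACTCAGCAATCACGTATT. Replace T with U for the mRNA.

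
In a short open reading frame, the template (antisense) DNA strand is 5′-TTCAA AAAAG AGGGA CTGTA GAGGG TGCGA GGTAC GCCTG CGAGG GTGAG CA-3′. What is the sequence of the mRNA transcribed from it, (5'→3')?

The mRNA has the sequence of the coding strand (reverse complement of the template) with T→U. Reverse complement of TTCAAAAAAGAGGGACTGTAGAGGGTGCGAGGTACGCCTGCGAGGGTGAGCA is TGCTCACCCTCGCAGGCGTACCTCGCACCCTCTACAGTCCCTCTTTTTTGAA; then T→U.

5'-UGCUCACCCUCGCAGGCGUACCUCGCACCCUCUACAGUCCCUCUUUUUUGAA-3'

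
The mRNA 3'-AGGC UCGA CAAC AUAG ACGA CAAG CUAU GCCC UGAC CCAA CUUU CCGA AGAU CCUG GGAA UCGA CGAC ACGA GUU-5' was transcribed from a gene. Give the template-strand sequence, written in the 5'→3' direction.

Written 5'→3' the mRNA is UUGAGCACAGCAGCUAAGGGUCCUAGAAGCCUUUCAACCCAGUCCCGUAUCGAACAGCAGAUACAACAGCUCGGA, so the coding DNA strand is TTGAGCACAGCAGCTAAGGGTCCTAGAAGCCTTTCAACCCAGTCCCGTATCGAACAGCAGATACAACAGCTCGGA. The template is its reverse complement.

5'-TCCGAGCTGTTGTATCTGCTGTTCGATACGGGACTGGGTTGAAAGGCTTCTAGGACCCTTAGCTGCTGTGCTCAA-3'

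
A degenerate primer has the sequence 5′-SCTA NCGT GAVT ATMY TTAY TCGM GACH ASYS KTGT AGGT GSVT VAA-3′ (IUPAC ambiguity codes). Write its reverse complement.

Standard pairs A↔T, G↔C; ambiguity codes pair Y↔R, M↔K, S↔S, H↔D, V↔B, N↔N. Complement (SGATNGCACTBATAKRAATRAGCKCTGDTSRSMACATCCACSBABTT), then reverse for 5'→3'.

5'-TTBABSCACCTACAMSRSTDGTCKCGARTAARKATABTCACGNTAGS-3'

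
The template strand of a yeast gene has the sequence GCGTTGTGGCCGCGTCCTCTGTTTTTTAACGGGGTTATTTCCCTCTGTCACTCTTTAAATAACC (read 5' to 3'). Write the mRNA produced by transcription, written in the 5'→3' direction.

5'-GGUUAUUUAAAGAGUGACAGAGGGAAAUAACCCCGUUAAAAAACAGAGGACGCGGCCACAACGC-3'

RNA polymerase reads the template 3'→5' and synthesizes mRNA 5'→3' by base-pairing (A→U, T→A, G↔C). The complement of the template is CGCAACACCGGCGCAGGAGACAAAAAATTGCCCCAATAAAGGGAGACAGTGAGAAATTTATTGG; antiparallel, so 5'→3' the coding strand is GGTTATTTAAAGAGTGACAGAGGGAAATAACCCCGTTAAAAAACAGAGGACGCGGCCACAACGC. Replace T with U for the mRNA.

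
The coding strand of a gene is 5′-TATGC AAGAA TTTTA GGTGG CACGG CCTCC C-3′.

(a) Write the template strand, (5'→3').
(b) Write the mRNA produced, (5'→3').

(a) The template strand is the reverse complement of the coding strand: complement ATACGTTCTTAAAATCCACCGTGCCGGAGGG, then reverse.
(b) mRNA matches the coding strand with T→U.

(a) 5'-GGGAGGCCGTGCCACCTAAAATTCTTGCATA-3'
(b) 5'-UAUGCAAGAAUUUUAGGUGGCACGGCCUCCC-3'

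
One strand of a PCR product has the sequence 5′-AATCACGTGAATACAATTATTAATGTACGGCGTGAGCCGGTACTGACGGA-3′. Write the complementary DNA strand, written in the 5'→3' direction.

Pairing A↔T and G↔C gives TTAGTGCACTTATGTTAATAATTACATGCCGCACTCGGCCATGACTGCCT, running 3'→5'. Reverse for the 5'→3' convention.

5'-TCCGTCAGTACCGGCTCACGCCGTACATTAATAATTGTATTCACGTGATT-3'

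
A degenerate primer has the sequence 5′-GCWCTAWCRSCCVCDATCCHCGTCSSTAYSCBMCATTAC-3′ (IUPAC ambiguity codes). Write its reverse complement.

Standard pairs A↔T, G↔C; ambiguity codes pair R↔Y, M↔K, W↔W, S↔S, B↔V, D↔H. Complement (CGWGATWGYSGGBGHTAGGDGCAGSSATRSGVKGTAATG), then reverse for 5'→3'.

5'-GTAATGKVGSRTASSGACGDGGATHGBGGSYGWTAGWGC-3'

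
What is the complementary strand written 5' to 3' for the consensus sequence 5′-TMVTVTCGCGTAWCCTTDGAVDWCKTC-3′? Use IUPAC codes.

5'-GAMGWHBTCHAAGGWTACGCGABABKA-3'

Standard pairs A↔T, G↔C; ambiguity codes pair M↔K, W↔W, D↔H, V↔B. Complement (AKBABAGCGCATWGGAAHCTBHWGMAG), then reverse for 5'→3'.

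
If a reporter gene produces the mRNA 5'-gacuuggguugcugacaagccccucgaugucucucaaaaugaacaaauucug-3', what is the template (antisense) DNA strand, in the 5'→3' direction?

5′-CAGAATTTGTTCATTTTGAGAGACATCGAGGGGCTTGTCAGCAACCCAAGTC-3′

Replace U with T to get the coding DNA strand: GACTTGGGTTGCTGACAAGCCCCTCGATGTCTCTCAAAATGAACAAATTCTG. The template strand is its reverse complement (complement CTGAACCCAACGACTGTTCGGGGAGCTACAGAGAGTTTTACTTGTTTAAGAC, then reverse).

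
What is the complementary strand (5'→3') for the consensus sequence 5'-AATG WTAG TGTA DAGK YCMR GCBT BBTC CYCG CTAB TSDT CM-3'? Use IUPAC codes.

5'-KGAHSAVTAGCGRGGAVVAVGCYKGRMCTHTACACTAWCATT-3'

Standard pairs A↔T, G↔C; ambiguity codes pair R↔Y, M↔K, W↔W, S↔S, B↔V, D↔H. Complement (TTACWATCACATHTCMRGKYCGVAVVAGGRGCGATVASHAGK), then reverse for 5'→3'.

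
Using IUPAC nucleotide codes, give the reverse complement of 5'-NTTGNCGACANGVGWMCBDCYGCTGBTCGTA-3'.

5'-TACGAVCAGCRGHVGKWCBCNTGTCGNCAAN-3'

Standard pairs A↔T, G↔C; ambiguity codes pair Y↔R, M↔K, W↔W, B↔V, D↔H, N↔N. Complement (NAACNGCTGTNCBCWKGVHGRCGACVAGCAT), then reverse for 5'→3'.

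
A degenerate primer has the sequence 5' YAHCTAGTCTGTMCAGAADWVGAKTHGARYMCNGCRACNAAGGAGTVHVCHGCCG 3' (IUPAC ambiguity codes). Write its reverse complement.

Standard pairs A↔T, G↔C; ambiguity codes pair R↔Y, M↔K, W↔W, D↔H, V↔B, N↔N. Complement (RTDGATCAGACAKGTCTTHWBCTMADCTYRKGNCGYTGNTTCCTCABDBGDCGGC), then reverse for 5'→3'.

5'-CGGCDGBDBACTCCTTNGTYGCNGKRYTCDAMTCBWHTTCTGKACAGACTAGDTR-3'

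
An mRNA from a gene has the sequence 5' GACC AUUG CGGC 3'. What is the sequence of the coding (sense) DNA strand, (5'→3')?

5'-GACCATTGCGGC-3'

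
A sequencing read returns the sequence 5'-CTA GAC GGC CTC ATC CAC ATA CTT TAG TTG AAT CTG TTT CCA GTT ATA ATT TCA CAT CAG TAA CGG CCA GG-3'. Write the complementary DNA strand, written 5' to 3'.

5′-CCTGGCCGTTACTGATGTGAAATTATAACTGGAAACAGATTCAACTAAAGTATGTGGATGAGGCCGTCTAG-3′

Pairing A↔T and G↔C gives GATCTGCCGGAGTAGGTGTATGAAATCAACTTAGACAAAGGTCAATATTAAAGTGTAGTCATTGCCGGTCC, running 3'→5'. Reverse for the 5'→3' convention.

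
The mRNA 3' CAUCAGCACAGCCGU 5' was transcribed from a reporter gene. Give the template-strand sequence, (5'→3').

5'-GTAGTCGTGTCGGCA-3'

Written 5'→3' the mRNA is UGCCGACACGACUAC, so the coding DNA strand is TGCCGACACGACTAC. The template is its reverse complement.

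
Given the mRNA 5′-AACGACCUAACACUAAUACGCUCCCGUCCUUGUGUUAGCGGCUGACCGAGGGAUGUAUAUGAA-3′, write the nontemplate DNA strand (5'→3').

5′-AACGACCTAACACTAATACGCTCCCGTCCTTGTGTTAGCGGCTGACCGAGGGATGTATATGAA-3′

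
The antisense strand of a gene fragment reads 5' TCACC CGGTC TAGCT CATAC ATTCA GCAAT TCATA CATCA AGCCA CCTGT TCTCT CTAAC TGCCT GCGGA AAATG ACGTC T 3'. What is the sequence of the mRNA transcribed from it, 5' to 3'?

5'-AGACGUCAUUUUCCGCAGGCAGUUAGAGAGAACAGGUGGCUUGAUGUAUGAAUUGCUGAAUGUAUGAGCUAGACCGGGUGA-3'

The mRNA has the sequence of the coding strand (reverse complement of the template) with T→U. Reverse complement of TCACCCGGTCTAGCTCATACATTCAGCAATTCATACATCAAGCCACCTGTTCTCTCTAACTGCCTGCGGAAAATGACGTCT is AGACGTCATTTTCCGCAGGCAGTTAGAGAGAACAGGTGGCTTGATGTATGAATTGCTGAATGTATGAGCTAGACCGGGTGA; then T→U.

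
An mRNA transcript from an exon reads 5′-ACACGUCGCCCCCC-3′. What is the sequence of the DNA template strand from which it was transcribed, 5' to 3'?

5'-GGGGGGCGACGTGT-3'

Replace U with T to get the coding DNA strand: ACACGTCGCCCCCC. The template strand is its reverse complement (complement TGTGCAGCGGGGGG, then reverse).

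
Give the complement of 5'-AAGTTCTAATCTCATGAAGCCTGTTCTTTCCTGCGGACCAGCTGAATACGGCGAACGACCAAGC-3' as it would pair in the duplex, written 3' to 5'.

Base-pairing A↔T, G↔C gives the complement. The complementary strand is antiparallel, so paired with a 5'→3' strand it runs 3'→5'.

3'-TTCAAGATTAGAGTACTTCGGACAAGAAAGGACGCCTGGTCGACTTATGCCGCTTGCTGGTTCG-5'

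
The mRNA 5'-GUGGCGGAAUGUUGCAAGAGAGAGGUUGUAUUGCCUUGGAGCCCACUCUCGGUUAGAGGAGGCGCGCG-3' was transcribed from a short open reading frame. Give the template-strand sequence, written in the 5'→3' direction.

5'-CGCGCGCCTCCTCTAACCGAGAGTGGGCTCCAAGGCAATACAACCTCTCTCTTGCAACATTCCGCCAC-3'

Replace U with T to get the coding DNA strand: GTGGCGGAATGTTGCAAGAGAGAGGTTGTATTGCCTTGGAGCCCACTCTCGGTTAGAGGAGGCGCGCG. The template strand is its reverse complement (complement CACCGCCTTACAACGTTCTCTCTCCAACATAACGGAACCTCGGGTGAGAGCCAATCTCCTCCGCGCGC, then reverse).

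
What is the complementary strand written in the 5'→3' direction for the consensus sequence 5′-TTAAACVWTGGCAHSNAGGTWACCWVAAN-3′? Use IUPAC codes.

5'-NTTBWGGTWACCTNSDTGCCAWBGTTTAA-3'

Standard pairs A↔T, G↔C; ambiguity codes pair W↔W, S↔S, H↔D, V↔B, N↔N. Complement (AATTTGBWACCGTDSNTCCAWTGGWBTTN), then reverse for 5'→3'.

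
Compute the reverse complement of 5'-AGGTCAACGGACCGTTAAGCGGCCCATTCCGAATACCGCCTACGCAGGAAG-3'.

Reading the sequence 3'→5' and pairing each base (A↔T, G↔C) gives the reverse complement directly.

5'-CTTCCTGCGTAGGCGGTATTCGGAATGGGCCGCTTAACGGTCCGTTGACCT-3'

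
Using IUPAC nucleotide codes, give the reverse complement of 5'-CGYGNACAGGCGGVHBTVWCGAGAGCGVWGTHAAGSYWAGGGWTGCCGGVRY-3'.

5′-RYBCCGGCAWCCCTWRSCTTDACWBCGCTCTCGWBAVDBCCGCCTGTNCRCG-3′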